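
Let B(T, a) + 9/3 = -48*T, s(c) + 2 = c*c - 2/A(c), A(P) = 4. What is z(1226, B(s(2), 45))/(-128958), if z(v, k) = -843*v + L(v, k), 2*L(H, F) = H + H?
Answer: 516146/64479 ≈ 8.0049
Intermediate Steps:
L(H, F) = H (L(H, F) = (H + H)/2 = (2*H)/2 = H)
s(c) = -5/2 + c**2 (s(c) = -2 + (c*c - 2/4) = -2 + (c**2 - 2*1/4) = -2 + (c**2 - 1/2) = -2 + (-1/2 + c**2) = -5/2 + c**2)
B(T, a) = -3 - 48*T
z(v, k) = -842*v (z(v, k) = -843*v + v = -842*v)
z(1226, B(s(2), 45))/(-128958) = -842*1226/(-128958) = -1032292*(-1/128958) = 516146/64479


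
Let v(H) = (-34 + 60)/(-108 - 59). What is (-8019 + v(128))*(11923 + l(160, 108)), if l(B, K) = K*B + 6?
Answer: -39116663591/167 ≈ -2.3423e+8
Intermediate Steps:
l(B, K) = 6 + B*K (l(B, K) = B*K + 6 = 6 + B*K)
v(H) = -26/167 (v(H) = 26/(-167) = 26*(-1/167) = -26/167)
(-8019 + v(128))*(11923 + l(160, 108)) = (-8019 - 26/167)*(11923 + (6 + 160*108)) = -1339199*(11923 + (6 + 17280))/167 = -1339199*(11923 + 17286)/167 = -1339199/167*29209 = -39116663591/167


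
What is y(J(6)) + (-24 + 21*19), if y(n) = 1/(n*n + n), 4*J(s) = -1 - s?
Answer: 7891/21 ≈ 375.76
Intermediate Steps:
J(s) = -¼ - s/4 (J(s) = (-1 - s)/4 = -¼ - s/4)
y(n) = 1/(n + n²) (y(n) = 1/(n² + n) = 1/(n + n²))
y(J(6)) + (-24 + 21*19) = 1/((-¼ - ¼*6)*(1 + (-¼ - ¼*6))) + (-24 + 21*19) = 1/((-¼ - 3/2)*(1 + (-¼ - 3/2))) + (-24 + 399) = 1/((-7/4)*(1 - 7/4)) + 375 = -4/(7*(-¾)) + 375 = -4/7*(-4/3) + 375 = 16/21 + 375 = 7891/21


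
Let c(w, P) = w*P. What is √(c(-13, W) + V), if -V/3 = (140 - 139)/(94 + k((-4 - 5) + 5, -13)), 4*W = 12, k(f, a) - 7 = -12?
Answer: 3*I*√34354/89 ≈ 6.2477*I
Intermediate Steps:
k(f, a) = -5 (k(f, a) = 7 - 12 = -5)
W = 3 (W = (¼)*12 = 3)
V = -3/89 (V = -3*(140 - 139)/(94 - 5) = -3/89 ≈ -0.033708)
c(w, P) = P*w
√(c(-13, W) + V) = √(3*(-13) - 3/89) = √(-39 - 3/89) = √(-3474/89) = 3*I*√34354/89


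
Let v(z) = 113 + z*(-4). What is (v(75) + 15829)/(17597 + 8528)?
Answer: 1422/2375 ≈ 0.59874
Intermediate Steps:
v(z) = 113 - 4*z
(v(75) + 15829)/(17597 + 8528) = ((113 - 4*75) + 15829)/(17597 + 8528) = ((113 - 300) + 15829)/26125 = (-187 + 15829)*(1/26125) = 15642*(1/26125) = 1422/2375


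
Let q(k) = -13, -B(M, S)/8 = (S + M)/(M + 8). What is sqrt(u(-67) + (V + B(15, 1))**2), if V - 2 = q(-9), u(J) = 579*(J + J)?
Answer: I*sqrt(40897833)/23 ≈ 278.05*I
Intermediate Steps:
B(M, S) = -8*(M + S)/(8 + M) (B(M, S) = -8*(S + M)/(M + 8) = -8*(M + S)/(8 + M))
u(J) = 1158*J (u(J) = 579*(2*J) = 1158*J)
V = -11 (V = 2 - 13 = -11)
sqrt(u(-67) + (V + B(15, 1))**2) = sqrt(1158*(-67) + (-11 + 8*(-1*15 - 1*1)/(8 + 15))**2) = sqrt(-77586 + (-11 + 8*(-15 - 1)/23)**2) = sqrt(-77586 + (-11 + 8*(1/23)*(-16))**2) = sqrt(-77586 + (-11 - 128/23)**2) = sqrt(-77586 + (-381/23)**2) = sqrt(-77586 + 145161/529) = sqrt(-40897833/529) = I*sqrt(40897833)/23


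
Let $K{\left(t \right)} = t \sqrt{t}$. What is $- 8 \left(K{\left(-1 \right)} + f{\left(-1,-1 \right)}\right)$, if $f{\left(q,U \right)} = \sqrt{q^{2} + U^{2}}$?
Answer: $- 8 \sqrt{2} + 8 i \approx -11.314 + 8.0 i$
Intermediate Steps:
$K{\left(t \right)} = t^{\frac{3}{2}}$
$f{\left(q,U \right)} = \sqrt{U^{2} + q^{2}}$
$- 8 \left(K{\left(-1 \right)} + f{\left(-1,-1 \right)}\right) = - 8 \left(\left(-1\right)^{\frac{3}{2}} + \sqrt{\left(-1\right)^{2} + \left(-1\right)^{2}}\right) = - 8 \left(- i + \sqrt{1 + 1}\right) = - 8 \left(- i + \sqrt{2}\right) = - 8 \left(\sqrt{2} - i\right) = - 8 \sqrt{2} + 8 i$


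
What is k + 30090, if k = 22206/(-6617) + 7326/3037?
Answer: 604664531130/20095829 ≈ 30089.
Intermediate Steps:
k = -18963480/20095829 (k = 22206*(-1/6617) + 7326*(1/3037) = -22206/6617 + 7326/3037 = -18963480/20095829 ≈ -0.94365)
k + 30090 = -18963480/20095829 + 30090 = 604664531130/20095829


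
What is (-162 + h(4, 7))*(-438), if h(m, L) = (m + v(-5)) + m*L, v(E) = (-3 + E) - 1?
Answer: 60882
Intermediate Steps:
v(E) = -4 + E
h(m, L) = -9 + m + L*m (h(m, L) = (m + (-4 - 5)) + m*L = (m - 9) + L*m = (-9 + m) + L*m = -9 + m + L*m)
(-162 + h(4, 7))*(-438) = (-162 + (-9 + 4 + 7*4))*(-438) = (-162 + (-9 + 4 + 28))*(-438) = (-162 + 23)*(-438) = -139*(-438) = 60882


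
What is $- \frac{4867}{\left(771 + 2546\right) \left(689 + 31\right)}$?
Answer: $- \frac{157}{77040} \approx -0.0020379$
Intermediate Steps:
$- \frac{4867}{\left(771 + 2546\right) \left(689 + 31\right)} = - \frac{4867}{3317 \cdot 720} = - \frac{4867}{2388240} = \left(-4867\right) \frac{1}{2388240} = - \frac{157}{77040}$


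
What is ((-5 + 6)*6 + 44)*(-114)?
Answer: -5700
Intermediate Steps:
((-5 + 6)*6 + 44)*(-114) = (1*6 + 44)*(-114) = (6 + 44)*(-114) = 50*(-114) = -5700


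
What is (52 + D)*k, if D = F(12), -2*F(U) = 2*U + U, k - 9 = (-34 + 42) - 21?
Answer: -136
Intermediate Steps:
k = -4 (k = 9 + ((-34 + 42) - 21) = 9 + (8 - 21) = 9 - 13 = -4)
F(U) = -3*U/2 (F(U) = -(2*U + U)/2 = -3*U/2)
D = -18 (D = -3/2*12 = -18)
(52 + D)*k = (52 - 18)*(-4) = 34*(-4) = -136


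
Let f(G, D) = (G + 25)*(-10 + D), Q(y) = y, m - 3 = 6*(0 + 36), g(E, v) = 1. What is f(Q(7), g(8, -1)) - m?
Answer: -507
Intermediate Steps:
m = 219 (m = 3 + 6*(0 + 36) = 3 + 6*36 = 3 + 216 = 219)
f(G, D) = (-10 + D)*(25 + G) (f(G, D) = (25 + G)*(-10 + D) = (-10 + D)*(25 + G))
f(Q(7), g(8, -1)) - m = (-250 - 10*7 + 25*1 + 1*7) - 1*219 = (-250 - 70 + 25 + 7) - 219 = -288 - 219 = -507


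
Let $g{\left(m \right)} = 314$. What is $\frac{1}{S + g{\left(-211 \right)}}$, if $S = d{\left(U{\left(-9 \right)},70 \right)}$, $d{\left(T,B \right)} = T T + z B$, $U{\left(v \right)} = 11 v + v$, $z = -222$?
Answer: $- \frac{1}{3562} \approx -0.00028074$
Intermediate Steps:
$U{\left(v \right)} = 12 v$
$d{\left(T,B \right)} = T^{2} - 222 B$ ($d{\left(T,B \right)} = T T - 222 B = T^{2} - 222 B$)
$S = -3876$ ($S = \left(12 \left(-9\right)\right)^{2} - 15540 = \left(-108\right)^{2} - 15540 = 11664 - 15540 = -3876$)
$\frac{1}{S + g{\left(-211 \right)}} = \frac{1}{-3876 + 314} = \frac{1}{-3562} = - \frac{1}{3562}$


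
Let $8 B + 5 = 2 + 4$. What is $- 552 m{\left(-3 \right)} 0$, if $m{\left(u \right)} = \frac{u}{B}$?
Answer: $0$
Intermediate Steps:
$B = \frac{1}{8}$ ($B = - \frac{5}{8} + \frac{2 + 4}{8} = - \frac{5}{8} + \frac{1}{8} \cdot 6 = - \frac{5}{8} + \frac{3}{4} = \frac{1}{8} \approx 0.125$)
$m{\left(u \right)} = 8 u$ ($m{\left(u \right)} = u \frac{1}{\frac{1}{8}} = u 8 = 8 u$)
$- 552 m{\left(-3 \right)} 0 = - 552 \cdot 8 \left(-3\right) 0 = - 552 \left(\left(-24\right) 0\right) = \left(-552\right) 0 = 0$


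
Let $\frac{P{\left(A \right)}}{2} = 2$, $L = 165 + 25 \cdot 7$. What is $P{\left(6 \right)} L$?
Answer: $1360$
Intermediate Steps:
$L = 340$ ($L = 165 + 175 = 340$)
$P{\left(A \right)} = 4$ ($P{\left(A \right)} = 2 \cdot 2 = 4$)
$P{\left(6 \right)} L = 4 \cdot 340 = 1360$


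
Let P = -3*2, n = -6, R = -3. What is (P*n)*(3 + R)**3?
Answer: 0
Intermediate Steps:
P = -6
(P*n)*(3 + R)**3 = (-6*(-6))*(3 - 3)**3 = 36*0**3 = 36*0 = 0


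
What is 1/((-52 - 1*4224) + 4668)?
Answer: 1/392 ≈ 0.0025510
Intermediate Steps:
1/((-52 - 1*4224) + 4668) = 1/((-52 - 4224) + 4668) = 1/(-4276 + 4668) = 1/392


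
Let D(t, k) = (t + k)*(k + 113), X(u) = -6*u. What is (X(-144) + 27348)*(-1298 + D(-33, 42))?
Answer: 2736564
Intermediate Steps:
D(t, k) = (113 + k)*(k + t) (D(t, k) = (k + t)*(113 + k) = (113 + k)*(k + t))
(X(-144) + 27348)*(-1298 + D(-33, 42)) = (-6*(-144) + 27348)*(-1298 + (42² + 113*42 + 113*(-33) + 42*(-33))) = (864 + 27348)*(-1298 + (1764 + 4746 - 3729 - 1386)) = 28212*(-1298 + 1395) = 28212*97 = 2736564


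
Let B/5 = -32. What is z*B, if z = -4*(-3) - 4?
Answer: -1280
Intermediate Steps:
B = -160 (B = 5*(-32) = -160)
z = 8 (z = 12 - 4 = 8)
z*B = 8*(-160) = -1280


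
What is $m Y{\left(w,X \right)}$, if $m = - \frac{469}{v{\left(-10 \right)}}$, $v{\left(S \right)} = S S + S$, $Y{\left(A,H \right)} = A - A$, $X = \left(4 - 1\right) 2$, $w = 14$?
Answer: $0$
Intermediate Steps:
$X = 6$ ($X = 3 \cdot 2 = 6$)
$Y{\left(A,H \right)} = 0$
$v{\left(S \right)} = S + S^{2}$ ($v{\left(S \right)} = S^{2} + S = S + S^{2}$)
$m = - \frac{469}{90}$ ($m = - \frac{469}{\left(-10\right) \left(1 - 10\right)} = - \frac{469}{\left(-10\right) \left(-9\right)} = - \frac{469}{90} \approx -5.2111$)
$m Y{\left(w,X \right)} = \left(- \frac{469}{90}\right) 0 = 0$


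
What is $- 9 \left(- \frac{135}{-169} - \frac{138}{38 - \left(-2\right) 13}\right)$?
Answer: $\frac{66069}{5408} \approx 12.217$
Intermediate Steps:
$- 9 \left(- \frac{135}{-169} - \frac{138}{38 - \left(-2\right) 13}\right) = - 9 \left(\left(-135\right) \left(- \frac{1}{169}\right) - \frac{138}{38 - -26}\right) = - 9 \left(\frac{135}{169} - \frac{138}{38 + 26}\right) = - 9 \left(\frac{135}{169} - \frac{138}{64}\right) = - 9 \left(\frac{135}{169} - \frac{69}{32}\right) = \left(-9\right) \left(- \frac{7341}{5408}\right) = \frac{66069}{5408}$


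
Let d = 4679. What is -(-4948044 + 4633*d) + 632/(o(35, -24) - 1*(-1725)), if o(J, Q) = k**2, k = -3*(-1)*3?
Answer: -15106975673/903 ≈ -1.6730e+7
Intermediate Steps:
k = 9 (k = 3*3 = 9)
o(J, Q) = 81 (o(J, Q) = 9**2 = 81)
-(-4948044 + 4633*d) + 632/(o(35, -24) - 1*(-1725)) = -4633/(1/(-1068 + 4679)) + 632/(81 - 1*(-1725)) = -4633/(1/3611) + 632/(81 + 1725) = -4633/1/3611 + 632/1806 = -4633*3611 + 632*(1/1806) = -16729763 + 316/903 = -15106975673/903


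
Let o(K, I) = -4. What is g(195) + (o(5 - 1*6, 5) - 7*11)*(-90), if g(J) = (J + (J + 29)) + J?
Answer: 7904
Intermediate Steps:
g(J) = 29 + 3*J (g(J) = (J + (29 + J)) + J = (29 + 2*J) + J = 29 + 3*J)
g(195) + (o(5 - 1*6, 5) - 7*11)*(-90) = (29 + 3*195) + (-4 - 7*11)*(-90) = (29 + 585) + (-4 - 77)*(-90) = 614 - 81*(-90) = 614 + 7290 = 7904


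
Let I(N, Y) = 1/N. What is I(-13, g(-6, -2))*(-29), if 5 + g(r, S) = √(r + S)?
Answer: 29/13 ≈ 2.2308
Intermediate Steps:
g(r, S) = -5 + √(S + r) (g(r, S) = -5 + √(r + S) = -5 + √(S + r))
I(-13, g(-6, -2))*(-29) = -29/(-13) = -1/13*(-29) = 29/13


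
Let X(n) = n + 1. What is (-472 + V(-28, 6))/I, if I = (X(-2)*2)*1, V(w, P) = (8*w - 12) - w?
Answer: 340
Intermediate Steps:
X(n) = 1 + n
V(w, P) = -12 + 7*w (V(w, P) = (-12 + 8*w) - w = -12 + 7*w)
I = -2 (I = ((1 - 2)*2)*1 = -1*2*1 = -2*1 = -2)
(-472 + V(-28, 6))/I = (-472 + (-12 + 7*(-28)))/(-2) = (-472 + (-12 - 196))*(-1/2) = (-472 - 208)*(-1/2) = -680*(-1/2) = 340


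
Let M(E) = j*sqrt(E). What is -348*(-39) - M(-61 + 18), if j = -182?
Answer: 13572 + 182*I*sqrt(43) ≈ 13572.0 + 1193.5*I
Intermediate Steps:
M(E) = -182*sqrt(E)
-348*(-39) - M(-61 + 18) = -348*(-39) - (-182)*sqrt(-61 + 18) = 13572 - (-182)*sqrt(-43) = 13572 - (-182)*I*sqrt(43) = 13572 + 182*I*sqrt(43)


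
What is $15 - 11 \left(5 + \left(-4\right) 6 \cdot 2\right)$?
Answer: $488$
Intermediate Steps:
$15 - 11 \left(5 + \left(-4\right) 6 \cdot 2\right) = 15 - 11 \left(5 - 48\right) = 15 - -473 = 15 + 473 = 488$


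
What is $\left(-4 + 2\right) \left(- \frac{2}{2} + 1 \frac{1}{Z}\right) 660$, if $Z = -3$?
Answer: $1760$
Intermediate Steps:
$\left(-4 + 2\right) \left(- \frac{2}{2} + 1 \frac{1}{Z}\right) 660 = \left(-4 + 2\right) \left(- \frac{2}{2} + 1 \frac{1}{-3}\right) 660 = - 2 \left(\left(-2\right) \frac{1}{2} + 1 \left(- \frac{1}{3}\right)\right) 660 = - 2 \left(-1 - \frac{1}{3}\right) 660 = \left(-2\right) \left(- \frac{4}{3}\right) 660 = \frac{8}{3} \cdot 660 = 1760$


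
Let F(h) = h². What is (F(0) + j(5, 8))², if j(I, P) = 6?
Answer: 36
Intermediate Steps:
(F(0) + j(5, 8))² = (0² + 6)² = (0 + 6)² = 6² = 36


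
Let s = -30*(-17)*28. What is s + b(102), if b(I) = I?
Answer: 14382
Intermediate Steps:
s = 14280 (s = 510*28 = 14280)
s + b(102) = 14280 + 102 = 14382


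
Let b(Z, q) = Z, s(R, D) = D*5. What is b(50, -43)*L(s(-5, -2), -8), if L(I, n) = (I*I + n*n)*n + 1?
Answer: -65550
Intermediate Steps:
s(R, D) = 5*D
L(I, n) = 1 + n*(I**2 + n**2) (L(I, n) = (I**2 + n**2)*n + 1 = n*(I**2 + n**2) + 1 = 1 + n*(I**2 + n**2))
b(50, -43)*L(s(-5, -2), -8) = 50*(1 + (-8)**3 - 8*(5*(-2))**2) = 50*(1 - 512 - 8*(-10)**2) = 50*(1 - 512 - 8*100) = 50*(1 - 512 - 800) = 50*(-1311) = -65550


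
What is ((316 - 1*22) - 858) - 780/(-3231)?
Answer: -607168/1077 ≈ -563.76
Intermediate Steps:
((316 - 1*22) - 858) - 780/(-3231) = ((316 - 22) - 858) - 780*(-1/3231) = (294 - 858) + 260/1077 = -564 + 260/1077 = -607168/1077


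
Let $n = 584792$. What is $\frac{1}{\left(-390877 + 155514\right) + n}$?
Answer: $\frac{1}{349429} \approx 2.8618 \cdot 10^{-6}$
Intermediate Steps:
$\frac{1}{\left(-390877 + 155514\right) + n} = \frac{1}{\left(-390877 + 155514\right) + 584792} = \frac{1}{-235363 + 584792} = \frac{1}{349429}$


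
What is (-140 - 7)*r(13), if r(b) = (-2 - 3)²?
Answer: -3675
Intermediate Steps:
r(b) = 25 (r(b) = (-5)² = 25)
(-140 - 7)*r(13) = (-140 - 7)*25 = -147*25 = -3675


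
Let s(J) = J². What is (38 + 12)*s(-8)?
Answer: 3200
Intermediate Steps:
(38 + 12)*s(-8) = (38 + 12)*(-8)² = 50*64 = 3200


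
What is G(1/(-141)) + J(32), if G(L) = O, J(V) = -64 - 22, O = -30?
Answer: -116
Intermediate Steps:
J(V) = -86
G(L) = -30
G(1/(-141)) + J(32) = -30 - 86 = -116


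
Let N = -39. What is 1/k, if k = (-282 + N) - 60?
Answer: -1/381 ≈ -0.0026247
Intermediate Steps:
k = -381 (k = (-282 - 39) - 60 = -321 - 60 = -381)
1/k = 1/(-381) = -1/381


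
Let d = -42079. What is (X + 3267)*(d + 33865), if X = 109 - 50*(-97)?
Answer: -67568364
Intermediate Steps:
X = 4959 (X = 109 + 4850 = 4959)
(X + 3267)*(d + 33865) = (4959 + 3267)*(-42079 + 33865) = 8226*(-8214) = -67568364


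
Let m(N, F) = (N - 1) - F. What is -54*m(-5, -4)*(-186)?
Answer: -20088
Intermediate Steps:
m(N, F) = -1 + N - F (m(N, F) = (-1 + N) - F = -1 + N - F)
-54*m(-5, -4)*(-186) = -54*(-1 - 5 - 1*(-4))*(-186) = -54*(-1 - 5 + 4)*(-186) = -54*(-2)*(-186) = 108*(-186) = -20088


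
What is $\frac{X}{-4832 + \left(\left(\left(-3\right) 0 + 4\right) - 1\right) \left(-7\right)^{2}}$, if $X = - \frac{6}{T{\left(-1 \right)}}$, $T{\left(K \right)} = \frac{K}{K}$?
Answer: $\frac{6}{4685} \approx 0.0012807$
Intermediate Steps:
$T{\left(K \right)} = 1$
$X = -6$ ($X = - \frac{6}{1} = \left(-6\right) 1 = -6$)
$\frac{X}{-4832 + \left(\left(\left(-3\right) 0 + 4\right) - 1\right) \left(-7\right)^{2}} = - \frac{6}{-4832 + \left(\left(\left(-3\right) 0 + 4\right) - 1\right) \left(-7\right)^{2}} = - \frac{6}{-4832 + \left(\left(0 + 4\right) - 1\right) 49} = - \frac{6}{-4832 + \left(4 - 1\right) 49} = - \frac{6}{-4832 + 3 \cdot 49} = - \frac{6}{-4832 + 147} = - \frac{6}{-4685} = \left(-6\right) \left(- \frac{1}{4685}\right) = \frac{6}{4685}$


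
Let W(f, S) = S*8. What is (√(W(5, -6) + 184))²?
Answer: 136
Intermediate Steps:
W(f, S) = 8*S
(√(W(5, -6) + 184))² = (√(8*(-6) + 184))² = (√(-48 + 184))² = (√136)² = (2*√34)² = 136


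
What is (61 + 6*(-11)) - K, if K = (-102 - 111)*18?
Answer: 3829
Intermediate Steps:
K = -3834 (K = -213*18 = -3834)
(61 + 6*(-11)) - K = (61 + 6*(-11)) - 1*(-3834) = (61 - 66) + 3834 = -5 + 3834 = 3829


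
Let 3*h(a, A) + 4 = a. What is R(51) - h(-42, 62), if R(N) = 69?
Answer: 253/3 ≈ 84.333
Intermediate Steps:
h(a, A) = -4/3 + a/3
R(51) - h(-42, 62) = 69 - (-4/3 + (1/3)*(-42)) = 69 - (-4/3 - 14) = 69 - 1*(-46/3) = 69 + 46/3 = 253/3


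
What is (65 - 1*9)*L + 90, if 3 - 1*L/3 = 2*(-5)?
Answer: 2274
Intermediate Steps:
L = 39 (L = 9 - 6*(-5) = 9 - 3*(-10) = 9 + 30 = 39)
(65 - 1*9)*L + 90 = (65 - 1*9)*39 + 90 = (65 - 9)*39 + 90 = 56*39 + 90 = 2184 + 90 = 2274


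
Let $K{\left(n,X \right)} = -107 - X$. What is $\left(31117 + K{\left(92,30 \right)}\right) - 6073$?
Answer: $24907$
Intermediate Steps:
$\left(31117 + K{\left(92,30 \right)}\right) - 6073 = \left(31117 - 137\right) - 6073 = 30980 - 6073 = 24907$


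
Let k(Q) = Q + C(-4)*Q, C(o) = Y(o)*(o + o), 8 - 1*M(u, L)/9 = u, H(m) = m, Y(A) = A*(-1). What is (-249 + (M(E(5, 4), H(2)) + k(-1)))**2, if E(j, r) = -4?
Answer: 12100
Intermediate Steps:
Y(A) = -A
M(u, L) = 72 - 9*u
C(o) = -2*o**2 (C(o) = (-o)*(o + o) = (-o)*(2*o) = -2*o**2)
k(Q) = -31*Q (k(Q) = Q + (-2*(-4)**2)*Q = Q + (-2*16)*Q = Q - 32*Q = -31*Q)
(-249 + (M(E(5, 4), H(2)) + k(-1)))**2 = (-249 + ((72 - 9*(-4)) - 31*(-1)))**2 = (-249 + ((72 + 36) + 31))**2 = (-249 + (108 + 31))**2 = (-249 + 139)**2 = (-110)**2 = 12100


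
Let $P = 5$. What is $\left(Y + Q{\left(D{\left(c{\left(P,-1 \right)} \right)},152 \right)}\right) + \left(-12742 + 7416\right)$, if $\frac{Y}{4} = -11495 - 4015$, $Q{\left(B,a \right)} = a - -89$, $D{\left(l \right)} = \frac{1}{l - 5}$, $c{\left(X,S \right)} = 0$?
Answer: $-67125$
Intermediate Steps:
$D{\left(l \right)} = \frac{1}{-5 + l}$
$Q{\left(B,a \right)} = 89 + a$ ($Q{\left(B,a \right)} = a + 89 = 89 + a$)
$Y = -62040$ ($Y = 4 \left(-11495 - 4015\right) = 4 \left(-15510\right) = -62040$)
$\left(Y + Q{\left(D{\left(c{\left(P,-1 \right)} \right)},152 \right)}\right) + \left(-12742 + 7416\right) = \left(-62040 + \left(89 + 152\right)\right) + \left(-12742 + 7416\right) = \left(-62040 + 241\right) - 5326 = -61799 - 5326 = -67125$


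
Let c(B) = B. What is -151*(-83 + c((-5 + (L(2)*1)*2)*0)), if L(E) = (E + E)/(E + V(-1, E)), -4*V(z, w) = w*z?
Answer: 12533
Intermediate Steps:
V(z, w) = -w*z/4
L(E) = 8/5 (L(E) = (E + E)/(E - ¼*E*(-1)) = (2*E)/(E + E/4) = (2*E)/((5*E/4)) = (2*E)*(4/(5*E)) = 8/5)
-151*(-83 + c((-5 + (L(2)*1)*2)*0)) = -151*(-83 + (-5 + ((8/5)*1)*2)*0) = -151*(-83 + (-5 + (8/5)*2)*0) = -151*(-83 + (-5 + 16/5)*0) = -151*(-83 - 9/5*0) = -151*(-83 + 0) = -151*(-83) = 12533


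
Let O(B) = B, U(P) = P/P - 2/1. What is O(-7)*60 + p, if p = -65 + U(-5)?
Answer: -486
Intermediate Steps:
U(P) = -1 (U(P) = 1 - 2*1 = 1 - 2 = -1)
p = -66 (p = -65 - 1 = -66)
O(-7)*60 + p = -7*60 - 66 = -420 - 66 = -486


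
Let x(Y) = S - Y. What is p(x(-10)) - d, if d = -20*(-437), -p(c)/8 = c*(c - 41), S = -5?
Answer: -7300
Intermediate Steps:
x(Y) = -5 - Y
p(c) = -8*c*(-41 + c) (p(c) = -8*c*(c - 41) = -8*c*(-41 + c))
d = 8740
p(x(-10)) - d = 8*(-5 - 1*(-10))*(41 - (-5 - 1*(-10))) - 1*8740 = 8*(-5 + 10)*(41 - (-5 + 10)) - 8740 = 8*5*(41 - 1*5) - 8740 = 8*5*(41 - 5) - 8740 = 8*5*36 - 8740 = 1440 - 8740 = -7300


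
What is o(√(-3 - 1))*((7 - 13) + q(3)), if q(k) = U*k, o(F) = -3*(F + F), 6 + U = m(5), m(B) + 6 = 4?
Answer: 360*I ≈ 360.0*I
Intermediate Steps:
m(B) = -2 (m(B) = -6 + 4 = -2)
U = -8 (U = -6 - 2 = -8)
o(F) = -6*F
q(k) = -8*k
o(√(-3 - 1))*((7 - 13) + q(3)) = (-6*√(-3 - 1))*((7 - 13) - 8*3) = (-12*I)*(-6 - 24) = -12*I*(-30) = 360*I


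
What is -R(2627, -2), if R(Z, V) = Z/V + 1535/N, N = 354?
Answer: 231722/177 ≈ 1309.2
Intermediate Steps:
R(Z, V) = 1535/354 + Z/V (R(Z, V) = Z/V + 1535/354 = 1535/354 + Z/V)
-R(2627, -2) = -(1535/354 + 2627/(-2)) = -(1535/354 + 2627*(-1/2)) = -(1535/354 - 2627/2) = -1*(-231722/177) = 231722/177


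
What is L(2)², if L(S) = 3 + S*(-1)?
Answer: 1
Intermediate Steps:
L(S) = 3 - S
L(2)² = (3 - 1*2)² = (3 - 2)² = 1² = 1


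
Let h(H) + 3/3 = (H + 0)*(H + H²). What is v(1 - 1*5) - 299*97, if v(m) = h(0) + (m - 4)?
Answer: -29012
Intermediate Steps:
h(H) = -1 + H*(H + H²) (h(H) = -1 + (H + 0)*(H + H²) = -1 + H*(H + H²))
v(m) = -5 + m (v(m) = (-1 + 0² + 0³) + (m - 4) = (-1 + 0 + 0) + (-4 + m) = -1 + (-4 + m) = -5 + m)
v(1 - 1*5) - 299*97 = (-5 + (1 - 1*5)) - 299*97 = (-5 + (1 - 5)) - 29003 = (-5 - 4) - 29003 = -9 - 29003 = -29012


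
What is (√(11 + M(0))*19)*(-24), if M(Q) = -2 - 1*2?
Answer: -456*√7 ≈ -1206.5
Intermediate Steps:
M(Q) = -4 (M(Q) = -2 - 2 = -4)
(√(11 + M(0))*19)*(-24) = (√(11 - 4)*19)*(-24) = (√7*19)*(-24) = (19*√7)*(-24) = -456*√7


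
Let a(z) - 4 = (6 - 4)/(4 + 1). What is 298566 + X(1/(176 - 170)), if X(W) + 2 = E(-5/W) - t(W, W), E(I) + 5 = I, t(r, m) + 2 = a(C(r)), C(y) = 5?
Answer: 1492633/5 ≈ 2.9853e+5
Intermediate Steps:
a(z) = 22/5 (a(z) = 4 + (6 - 4)/(4 + 1) = 4 + 2/5 = 22/5)
t(r, m) = 12/5 (t(r, m) = -2 + 22/5 = 12/5)
E(I) = -5 + I
X(W) = -47/5 - 5/W (X(W) = -2 + ((-5 - 5/W) - 1*12/5) = -2 + ((-5 - 5/W) - 12/5) = -2 + (-37/5 - 5/W) = -47/5 - 5/W)
298566 + X(1/(176 - 170)) = 298566 + (-47/5 - 5/(1/(176 - 170))) = 298566 + (-47/5 - 5/(1/6)) = 298566 + (-47/5 - 5/1/6) = 298566 + (-47/5 - 5*6) = 298566 + (-47/5 - 30) = 298566 - 197/5 = 1492633/5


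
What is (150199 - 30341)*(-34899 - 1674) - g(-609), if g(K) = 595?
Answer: -4383567229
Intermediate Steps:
(150199 - 30341)*(-34899 - 1674) - g(-609) = (150199 - 30341)*(-34899 - 1674) - 1*595 = 119858*(-36573) - 595 = -4383566634 - 595 = -4383567229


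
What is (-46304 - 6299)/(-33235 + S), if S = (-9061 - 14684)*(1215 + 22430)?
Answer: 52603/561483760 ≈ 9.3686e-5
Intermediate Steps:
S = -561450525 (S = -23745*23645 = -561450525)
(-46304 - 6299)/(-33235 + S) = (-46304 - 6299)/(-33235 - 561450525) = -52603/(-561483760) = -52603*(-1/561483760) = 52603/561483760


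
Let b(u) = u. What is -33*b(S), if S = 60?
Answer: -1980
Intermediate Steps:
-33*b(S) = -33*60 = -1980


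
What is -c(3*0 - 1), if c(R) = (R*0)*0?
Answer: 0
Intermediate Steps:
c(R) = 0 (c(R) = 0*0 = 0)
-c(3*0 - 1) = -1*0 = 0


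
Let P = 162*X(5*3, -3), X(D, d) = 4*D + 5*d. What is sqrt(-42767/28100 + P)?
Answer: sqrt(57550551473)/2810 ≈ 85.373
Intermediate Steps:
P = 7290 (P = 162*(4*(5*3) + 5*(-3)) = 162*(4*15 - 15) = 162*(60 - 15) = 162*45 = 7290)
sqrt(-42767/28100 + P) = sqrt(-42767/28100 + 7290) = sqrt(204806233/28100) = sqrt(57550551473)/2810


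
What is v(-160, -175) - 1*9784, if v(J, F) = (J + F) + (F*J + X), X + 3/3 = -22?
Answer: 17858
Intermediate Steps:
X = -23 (X = -1 - 22 = -23)
v(J, F) = -23 + F + J + F*J (v(J, F) = (J + F) + (F*J - 23) = (F + J) + (-23 + F*J) = -23 + F + J + F*J)
v(-160, -175) - 1*9784 = (-23 - 175 - 160 - 175*(-160)) - 1*9784 = (-23 - 175 - 160 + 28000) - 9784 = 27642 - 9784 = 17858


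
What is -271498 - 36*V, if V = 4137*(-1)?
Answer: -122566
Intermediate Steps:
V = -4137
-271498 - 36*V = -271498 - 36*(-4137) = -271498 + 148932 = -122566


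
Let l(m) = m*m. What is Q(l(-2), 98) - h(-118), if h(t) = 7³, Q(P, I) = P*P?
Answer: -327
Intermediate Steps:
l(m) = m²
Q(P, I) = P²
h(t) = 343
Q(l(-2), 98) - h(-118) = ((-2)²)² - 1*343 = 4² - 343 = 16 - 343 = -327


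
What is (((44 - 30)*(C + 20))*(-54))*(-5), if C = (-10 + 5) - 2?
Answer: 49140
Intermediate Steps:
C = -7 (C = -5 - 2 = -7)
(((44 - 30)*(C + 20))*(-54))*(-5) = (((44 - 30)*(-7 + 20))*(-54))*(-5) = ((14*13)*(-54))*(-5) = (182*(-54))*(-5) = -9828*(-5) = 49140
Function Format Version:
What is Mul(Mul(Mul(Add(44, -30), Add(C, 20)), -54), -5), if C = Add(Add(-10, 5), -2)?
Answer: 49140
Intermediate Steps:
C = -7 (C = Add(-5, -2) = -7)
Mul(Mul(Mul(Add(44, -30), Add(C, 20)), -54), -5) = Mul(Mul(Mul(Add(44, -30), Add(-7, 20)), -54), -5) = Mul(Mul(Mul(14, 13), -54), -5) = Mul(Mul(182, -54), -5) = Mul(-9828, -5) = 49140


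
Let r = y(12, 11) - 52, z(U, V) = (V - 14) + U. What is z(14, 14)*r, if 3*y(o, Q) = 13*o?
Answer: 0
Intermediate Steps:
z(U, V) = -14 + U + V (z(U, V) = (-14 + V) + U = -14 + U + V)
y(o, Q) = 13*o/3 (y(o, Q) = (13*o)/3 = 13*o/3)
r = 0 (r = (13/3)*12 - 52 = 52 - 52 = 0)
z(14, 14)*r = (-14 + 14 + 14)*0 = 14*0 = 0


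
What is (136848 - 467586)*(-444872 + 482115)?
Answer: -12317675334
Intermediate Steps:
(136848 - 467586)*(-444872 + 482115) = -330738*37243 = -12317675334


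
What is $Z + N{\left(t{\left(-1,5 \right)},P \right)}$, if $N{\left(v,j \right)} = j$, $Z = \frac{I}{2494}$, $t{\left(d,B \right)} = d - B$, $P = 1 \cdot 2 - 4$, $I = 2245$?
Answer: $- \frac{2743}{2494} \approx -1.0998$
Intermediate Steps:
$P = -2$ ($P = 2 - 4 = -2$)
$Z = \frac{2245}{2494} \approx 0.90016$
$Z + N{\left(t{\left(-1,5 \right)},P \right)} = \frac{2245}{2494} - 2 = - \frac{2743}{2494}$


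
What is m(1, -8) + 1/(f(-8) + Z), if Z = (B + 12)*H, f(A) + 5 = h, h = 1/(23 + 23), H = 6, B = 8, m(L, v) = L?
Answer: 5337/5291 ≈ 1.0087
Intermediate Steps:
h = 1/46 ≈ 0.021739
f(A) = -229/46 (f(A) = -5 + 1/46 = -229/46)
Z = 120 (Z = (8 + 12)*6 = 20*6 = 120)
m(1, -8) + 1/(f(-8) + Z) = 1 + 1/(-229/46 + 120) = 1 + 1/(5291/46) = 1 + 46/5291 = 5337/5291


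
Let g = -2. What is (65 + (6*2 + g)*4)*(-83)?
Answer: -8715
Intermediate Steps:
(65 + (6*2 + g)*4)*(-83) = (65 + (6*2 - 2)*4)*(-83) = (65 + (12 - 2)*4)*(-83) = (65 + 10*4)*(-83) = (65 + 40)*(-83) = 105*(-83) = -8715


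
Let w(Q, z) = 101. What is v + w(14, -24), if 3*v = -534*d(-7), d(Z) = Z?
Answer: 1347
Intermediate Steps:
v = 1246 (v = (-534*(-7))/3 = (1/3)*3738 = 1246)
v + w(14, -24) = 1246 + 101 = 1347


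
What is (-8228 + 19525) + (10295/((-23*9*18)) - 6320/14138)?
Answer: 297468195403/26339094 ≈ 11294.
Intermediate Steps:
(-8228 + 19525) + (10295/((-23*9*18)) - 6320/14138) = 11297 + (10295/((-207*18)) - 6320*1/14138) = 11297 + (10295/(-3726) - 3160/7069) = 11297 + (10295*(-1/3726) - 3160/7069) = 11297 + (-10295/3726 - 3160/7069) = 11297 - 84549515/26339094 = 297468195403/26339094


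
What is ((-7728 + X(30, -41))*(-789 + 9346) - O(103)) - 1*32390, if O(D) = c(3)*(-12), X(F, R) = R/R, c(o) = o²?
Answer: -66152221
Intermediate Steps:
X(F, R) = 1
O(D) = -108 (O(D) = 3²*(-12) = 9*(-12) = -108)
((-7728 + X(30, -41))*(-789 + 9346) - O(103)) - 1*32390 = ((-7728 + 1)*(-789 + 9346) - 1*(-108)) - 1*32390 = (-7727*8557 + 108) - 32390 = (-66119939 + 108) - 32390 = -66119831 - 32390 = -66152221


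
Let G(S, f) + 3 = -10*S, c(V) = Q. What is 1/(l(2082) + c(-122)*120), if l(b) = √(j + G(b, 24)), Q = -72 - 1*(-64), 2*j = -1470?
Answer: -160/157193 - I*√21558/943158 ≈ -0.0010179 - 0.00015568*I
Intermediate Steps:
j = -735 (j = (½)*(-1470) = -735)
Q = -8 (Q = -72 + 64 = -8)
c(V) = -8
G(S, f) = -3 - 10*S
l(b) = √(-738 - 10*b) (l(b) = √(-735 + (-3 - 10*b)) = √(-738 - 10*b))
1/(l(2082) + c(-122)*120) = 1/(√(-738 - 10*2082) - 8*120) = 1/(√(-738 - 20820) - 960) = 1/(√(-21558) - 960) = 1/(I*√21558 - 960) = 1/(-960 + I*√21558)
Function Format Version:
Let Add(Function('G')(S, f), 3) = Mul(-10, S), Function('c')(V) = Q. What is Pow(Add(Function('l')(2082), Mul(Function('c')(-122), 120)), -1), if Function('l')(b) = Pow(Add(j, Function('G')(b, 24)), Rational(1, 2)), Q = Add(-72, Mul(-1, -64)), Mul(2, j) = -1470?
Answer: Add(Rational(-160, 157193), Mul(Rational(-1, 943158), I, Pow(21558, Rational(1, 2)))) ≈ Add(-0.0010179, Mul(-0.00015568, I))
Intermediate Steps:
j = -735 (j = Mul(Rational(1, 2), -1470) = -735)
Q = -8 (Q = Add(-72, 64) = -8)
Function('c')(V) = -8
Function('G')(S, f) = Add(-3, Mul(-10, S))
Function('l')(b) = Pow(Add(-738, Mul(-10, b)), Rational(1, 2)) (Function('l')(b) = Pow(Add(-735, Add(-3, Mul(-10, b))), Rational(1, 2)) = Pow(Add(-738, Mul(-10, b)), Rational(1, 2)))
Pow(Add(Function('l')(2082), Mul(Function('c')(-122), 120)), -1) = Pow(Add(Pow(Add(-738, Mul(-10, 2082)), Rational(1, 2)), Mul(-8, 120)), -1) = Pow(Add(Pow(Add(-738, -20820), Rational(1, 2)), -960), -1) = Pow(Add(Pow(-21558, Rational(1, 2)), -960), -1) = Pow(Add(Mul(I, Pow(21558, Rational(1, 2))), -960), -1) = Pow(Add(-960, Mul(I, Pow(21558, Rational(1, 2)))), -1)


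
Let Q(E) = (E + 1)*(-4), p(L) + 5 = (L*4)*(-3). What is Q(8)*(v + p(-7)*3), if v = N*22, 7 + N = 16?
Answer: -15660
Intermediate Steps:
N = 9 (N = -7 + 16 = 9)
p(L) = -5 - 12*L (p(L) = -5 + (L*4)*(-3) = -5 + (4*L)*(-3) = -5 - 12*L)
Q(E) = -4 - 4*E (Q(E) = (1 + E)*(-4) = -4 - 4*E)
v = 198 (v = 9*22 = 198)
Q(8)*(v + p(-7)*3) = (-4 - 4*8)*(198 + (-5 - 12*(-7))*3) = (-4 - 32)*(198 + (-5 + 84)*3) = -36*(198 + 79*3) = -36*(198 + 237) = -36*435 = -15660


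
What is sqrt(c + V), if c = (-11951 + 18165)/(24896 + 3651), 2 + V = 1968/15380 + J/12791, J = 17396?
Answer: 22*I*sqrt(1198771748036621593910)/1403981283065 ≈ 0.54254*I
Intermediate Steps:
V = -25181998/49181395 (V = -2 + (1968/15380 + 17396/12791) = -2 + (1968*(1/15380) + 17396*(1/12791)) = -2 + (492/3845 + 17396/12791) = -2 + 73180792/49181395 = -25181998/49181395 ≈ -0.51202)
c = 6214/28547 ≈ 0.21768
sqrt(c + V) = sqrt(6214/28547 - 25181998/49181395) = sqrt(-413257308376/1403981283065) = 22*I*sqrt(1198771748036621593910)/1403981283065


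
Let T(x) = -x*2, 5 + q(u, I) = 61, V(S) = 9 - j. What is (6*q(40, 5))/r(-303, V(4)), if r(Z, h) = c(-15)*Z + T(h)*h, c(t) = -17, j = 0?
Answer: 112/1663 ≈ 0.067348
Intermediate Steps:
V(S) = 9 (V(S) = 9 - 1*0 = 9 + 0 = 9)
q(u, I) = 56 (q(u, I) = -5 + 61 = 56)
T(x) = -2*x
r(Z, h) = -17*Z - 2*h² (r(Z, h) = -17*Z + (-2*h)*h = -17*Z - 2*h²)
(6*q(40, 5))/r(-303, V(4)) = (6*56)/(-17*(-303) - 2*9²) = 336/(5151 - 2*81) = 336/(5151 - 162) = 336/4989 = 336*(1/4989) = 112/1663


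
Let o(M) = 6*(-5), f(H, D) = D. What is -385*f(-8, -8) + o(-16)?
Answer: 3050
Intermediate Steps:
o(M) = -30
-385*f(-8, -8) + o(-16) = -385*(-8) - 30 = 3080 - 30 = 3050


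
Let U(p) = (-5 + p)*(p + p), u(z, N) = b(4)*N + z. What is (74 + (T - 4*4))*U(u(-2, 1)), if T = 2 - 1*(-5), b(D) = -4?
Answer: 8580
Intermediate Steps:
T = 7 (T = 2 + 5 = 7)
u(z, N) = z - 4*N (u(z, N) = -4*N + z = z - 4*N)
U(p) = 2*p*(-5 + p) (U(p) = (-5 + p)*(2*p) = 2*p*(-5 + p))
(74 + (T - 4*4))*U(u(-2, 1)) = (74 + (7 - 4*4))*(2*(-2 - 4*1)*(-5 + (-2 - 4*1))) = (74 + (7 - 16))*(2*(-2 - 4)*(-5 + (-2 - 4))) = (74 - 9)*(2*(-6)*(-5 - 6)) = 65*(2*(-6)*(-11)) = 65*132 = 8580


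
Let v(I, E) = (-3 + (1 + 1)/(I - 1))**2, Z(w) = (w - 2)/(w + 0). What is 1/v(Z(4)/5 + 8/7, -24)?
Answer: 289/7921 ≈ 0.036485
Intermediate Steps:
Z(w) = (-2 + w)/w
v(I, E) = (-3 + 2/(-1 + I))**2
1/v(Z(4)/5 + 8/7, -24) = 1/((-5 + 3*(((-2 + 4)/4)/5 + 8/7))**2/(-1 + (((-2 + 4)/4)/5 + 8/7))**2) = 1/((-5 + 3*(((1/4)*2)*(1/5) + 8*(1/7)))**2/(-1 + (((1/4)*2)*(1/5) + 8*(1/7)))**2) = 1/((-5 + 3*((1/2)*(1/5) + 8/7))**2/(-1 + ((1/2)*(1/5) + 8/7))**2) = 1/((-5 + 3*(1/10 + 8/7))**2/(-1 + (1/10 + 8/7))**2) = 1/((-5 + 3*(87/70))**2/(-1 + 87/70)**2) = 1/((-5 + 261/70)**2/(17/70)**2) = 1/(4900*(-89/70)**2/289) = 1/((4900/289)*(7921/4900)) = 1/(7921/289) = 289/7921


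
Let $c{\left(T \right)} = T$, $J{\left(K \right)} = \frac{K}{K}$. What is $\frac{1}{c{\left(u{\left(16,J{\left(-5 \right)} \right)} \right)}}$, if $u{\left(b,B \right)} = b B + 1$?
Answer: $\frac{1}{17} \approx 0.058824$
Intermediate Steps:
$J{\left(K \right)} = 1$
$u{\left(b,B \right)} = 1 + B b$ ($u{\left(b,B \right)} = B b + 1 = 1 + B b$)
$\frac{1}{c{\left(u{\left(16,J{\left(-5 \right)} \right)} \right)}} = \frac{1}{1 + 1 \cdot 16} = \frac{1}{1 + 16} = \frac{1}{17}$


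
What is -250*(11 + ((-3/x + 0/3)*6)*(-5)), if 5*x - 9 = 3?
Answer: -12125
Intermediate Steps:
x = 12/5 (x = 9/5 + (1/5)*3 = 9/5 + 3/5 = 12/5 ≈ 2.4000)
-250*(11 + ((-3/x + 0/3)*6)*(-5)) = -250*(11 + ((-3/12/5 + 0/3)*6)*(-5)) = -250*(11 + ((-3*5/12 + 0*(1/3))*6)*(-5)) = -250*(11 + ((-5/4 + 0)*6)*(-5)) = -250*(11 - 5/4*6*(-5)) = -250*(11 - 15/2*(-5)) = -250*(11 + 75/2) = -250*97/2 = -12125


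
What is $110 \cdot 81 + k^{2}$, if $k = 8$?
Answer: $8974$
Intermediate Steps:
$110 \cdot 81 + k^{2} = 110 \cdot 81 + 8^{2} = 8910 + 64 = 8974$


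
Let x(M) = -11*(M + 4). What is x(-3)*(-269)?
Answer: 2959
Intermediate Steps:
x(M) = -44 - 11*M (x(M) = -11*(4 + M) = -44 - 11*M)
x(-3)*(-269) = (-44 - 11*(-3))*(-269) = (-44 + 33)*(-269) = -11*(-269) = 2959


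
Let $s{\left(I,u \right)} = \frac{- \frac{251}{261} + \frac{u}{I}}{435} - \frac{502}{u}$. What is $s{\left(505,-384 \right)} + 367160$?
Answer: $\frac{1347280485108319}{3669451200} \approx 3.6716 \cdot 10^{5}$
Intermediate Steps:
$s{\left(I,u \right)} = - \frac{251}{113535} - \frac{502}{u} + \frac{u}{435 I}$ ($s{\left(I,u \right)} = \left(\left(-251\right) \frac{1}{261} + \frac{u}{I}\right) \frac{1}{435} - \frac{502}{u} = \left(- \frac{251}{261} + \frac{u}{I}\right) \frac{1}{435} - \frac{502}{u} = \left(- \frac{251}{113535} + \frac{u}{435 I}\right) - \frac{502}{u} = - \frac{251}{113535} - \frac{502}{u} + \frac{u}{435 I}$)
$s{\left(505,-384 \right)} + 367160 = \left(- \frac{251}{113535} - \frac{502}{-384} + \frac{1}{435} \left(-384\right) \frac{1}{505}\right) + 367160 = \left(- \frac{251}{113535} - - \frac{251}{192} + \frac{1}{435} \left(-384\right) \frac{1}{505}\right) + 367160 = \left(- \frac{251}{113535} + \frac{251}{192} - \frac{128}{73225}\right) + 367160 = \frac{4782516319}{3669451200} + 367160 = \frac{1347280485108319}{3669451200}$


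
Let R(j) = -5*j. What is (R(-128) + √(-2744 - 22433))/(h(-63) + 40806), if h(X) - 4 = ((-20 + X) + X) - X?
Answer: 640/40727 + I*√25177/40727 ≈ 0.015714 + 0.003896*I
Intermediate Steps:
h(X) = -16 + X (h(X) = 4 + (((-20 + X) + X) - X) = 4 + ((-20 + 2*X) - X) = 4 + (-20 + X) = -16 + X)
(R(-128) + √(-2744 - 22433))/(h(-63) + 40806) = (-5*(-128) + √(-2744 - 22433))/((-16 - 63) + 40806) = (640 + √(-25177))/(-79 + 40806) = (640 + I*√25177)/40727 = (640 + I*√25177)*(1/40727) = 640/40727 + I*√25177/40727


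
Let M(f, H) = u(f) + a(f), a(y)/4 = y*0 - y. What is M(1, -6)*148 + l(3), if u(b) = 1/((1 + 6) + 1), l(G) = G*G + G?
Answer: -1123/2 ≈ -561.50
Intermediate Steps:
l(G) = G + G**2 (l(G) = G**2 + G = G + G**2)
a(y) = -4*y (a(y) = 4*(y*0 - y) = 4*(0 - y) = 4*(-y) = -4*y)
u(b) = 1/8 (u(b) = 1/(7 + 1) = 1/8)
M(f, H) = 1/8 - 4*f
M(1, -6)*148 + l(3) = (1/8 - 4*1)*148 + 3*(1 + 3) = (1/8 - 4)*148 + 3*4 = -31/8*148 + 12 = -1147/2 + 12 = -1123/2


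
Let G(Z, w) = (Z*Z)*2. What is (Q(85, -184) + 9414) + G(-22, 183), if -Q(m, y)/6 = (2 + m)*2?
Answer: 9338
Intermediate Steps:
G(Z, w) = 2*Z² (G(Z, w) = Z²*2 = 2*Z²)
Q(m, y) = -24 - 12*m (Q(m, y) = -6*(2 + m)*2 = -6*(4 + 2*m) = -24 - 12*m)
(Q(85, -184) + 9414) + G(-22, 183) = ((-24 - 12*85) + 9414) + 2*(-22)² = ((-24 - 1020) + 9414) + 2*484 = (-1044 + 9414) + 968 = 8370 + 968 = 9338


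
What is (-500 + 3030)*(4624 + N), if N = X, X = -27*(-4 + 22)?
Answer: 10469140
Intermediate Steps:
X = -486 (X = -27*18 = -486)
N = -486
(-500 + 3030)*(4624 + N) = (-500 + 3030)*(4624 - 486) = 2530*4138 = 10469140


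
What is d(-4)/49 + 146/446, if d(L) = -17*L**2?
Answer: -57079/10927 ≈ -5.2237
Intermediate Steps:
d(-4)/49 + 146/446 = -17*(-4)**2/49 + 146/446 = -17*16*(1/49) + 146*(1/446) = -272*1/49 + 73/223 = -272/49 + 73/223 = -57079/10927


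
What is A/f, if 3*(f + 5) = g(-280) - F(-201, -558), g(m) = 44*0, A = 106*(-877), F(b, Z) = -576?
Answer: -92962/187 ≈ -497.12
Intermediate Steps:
A = -92962
g(m) = 0
f = 187 (f = -5 + (0 - 1*(-576))/3 = -5 + (0 + 576)/3 = -5 + (1/3)*576 = -5 + 192 = 187)
A/f = -92962/187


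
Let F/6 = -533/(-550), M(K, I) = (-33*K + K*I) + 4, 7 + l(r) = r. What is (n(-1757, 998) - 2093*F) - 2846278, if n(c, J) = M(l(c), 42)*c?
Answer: 6882880443/275 ≈ 2.5029e+7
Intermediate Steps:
l(r) = -7 + r
M(K, I) = 4 - 33*K + I*K (M(K, I) = (-33*K + I*K) + 4 = 4 - 33*K + I*K)
F = 1599/275 (F = 6*(-533/(-550)) = 6*(-533*(-1/550)) = 6*(533/550) = 1599/275 ≈ 5.8145)
n(c, J) = c*(-59 + 9*c) (n(c, J) = (4 - 33*(-7 + c) + 42*(-7 + c))*c = (4 + (231 - 33*c) + (-294 + 42*c))*c = (-59 + 9*c)*c = c*(-59 + 9*c))
(n(-1757, 998) - 2093*F) - 2846278 = (-1757*(-59 + 9*(-1757)) - 2093*1599/275) - 2846278 = (-1757*(-59 - 15813) - 3346707/275) - 2846278 = (-1757*(-15872) - 3346707/275) - 2846278 = (27887104 - 3346707/275) - 2846278 = 7665606893/275 - 2846278 = 6882880443/275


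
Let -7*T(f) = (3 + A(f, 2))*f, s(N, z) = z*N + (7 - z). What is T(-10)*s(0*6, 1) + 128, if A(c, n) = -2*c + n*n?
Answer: 2516/7 ≈ 359.43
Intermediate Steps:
A(c, n) = n² - 2*c (A(c, n) = -2*c + n² = n² - 2*c)
s(N, z) = 7 - z + N*z (s(N, z) = N*z + (7 - z) = 7 - z + N*z)
T(f) = -f*(7 - 2*f)/7 (T(f) = -(3 + (2² - 2*f))*f/7 = -(3 + (4 - 2*f))*f/7 = -(7 - 2*f)*f/7 = -f*(7 - 2*f)/7)
T(-10)*s(0*6, 1) + 128 = ((⅐)*(-10)*(-7 + 2*(-10)))*(7 - 1*1 + (0*6)*1) + 128 = ((⅐)*(-10)*(-7 - 20))*(7 - 1 + 0*1) + 128 = ((⅐)*(-10)*(-27))*(7 - 1 + 0) + 128 = (270/7)*6 + 128 = 1620/7 + 128 = 2516/7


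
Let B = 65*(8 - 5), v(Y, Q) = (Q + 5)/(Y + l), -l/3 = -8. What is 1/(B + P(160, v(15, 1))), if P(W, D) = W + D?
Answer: 13/4617 ≈ 0.0028157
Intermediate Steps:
l = 24 (l = -3*(-8) = 24)
v(Y, Q) = (5 + Q)/(24 + Y) (v(Y, Q) = (Q + 5)/(Y + 24) = (5 + Q)/(24 + Y))
B = 195 (B = 65*3 = 195)
P(W, D) = D + W
1/(B + P(160, v(15, 1))) = 1/(195 + ((5 + 1)/(24 + 15) + 160)) = 1/(195 + (6/39 + 160)) = 1/(195 + ((1/39)*6 + 160)) = 1/(195 + (2/13 + 160)) = 1/(195 + 2082/13) = 1/(4617/13) = 13/4617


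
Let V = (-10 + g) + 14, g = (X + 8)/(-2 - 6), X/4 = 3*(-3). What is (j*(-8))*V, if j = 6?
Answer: -360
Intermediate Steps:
X = -36 (X = 4*(3*(-3)) = 4*(-9) = -36)
g = 7/2 (g = (-36 + 8)/(-2 - 6) = -28/(-8) = -28*(-⅛) = 7/2 ≈ 3.5000)
V = 15/2 (V = (-10 + 7/2) + 14 = -13/2 + 14 = 15/2 ≈ 7.5000)
(j*(-8))*V = (6*(-8))*(15/2) = -48*15/2 = -360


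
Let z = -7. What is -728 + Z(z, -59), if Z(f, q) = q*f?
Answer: -315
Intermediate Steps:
Z(f, q) = f*q
-728 + Z(z, -59) = -728 - 7*(-59) = -728 + 413 = -315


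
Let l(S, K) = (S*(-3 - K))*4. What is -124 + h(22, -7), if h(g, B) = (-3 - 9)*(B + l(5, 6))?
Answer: 2120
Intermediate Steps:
l(S, K) = 4*S*(-3 - K)
h(g, B) = 2160 - 12*B (h(g, B) = (-3 - 9)*(B - 4*5*(3 + 6)) = -12*(B - 4*5*9) = -12*(B - 180) = -12*(-180 + B) = 2160 - 12*B)
-124 + h(22, -7) = -124 + (2160 - 12*(-7)) = -124 + (2160 + 84) = -124 + 2244 = 2120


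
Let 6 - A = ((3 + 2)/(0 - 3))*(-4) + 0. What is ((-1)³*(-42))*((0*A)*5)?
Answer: 0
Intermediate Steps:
A = -⅔ (A = 6 - (((3 + 2)/(0 - 3))*(-4) + 0) = 6 - ((5/(-3))*(-4) + 0) = 6 - ((5*(-⅓))*(-4) + 0) = 6 - (-5/3*(-4) + 0) = 6 - (20/3 + 0) = 6 - 1*20/3 = 6 - 20/3 = -⅔ ≈ -0.66667)
((-1)³*(-42))*((0*A)*5) = ((-1)³*(-42))*((0*(-⅔))*5) = (-1*(-42))*(0*5) = 42*0 = 0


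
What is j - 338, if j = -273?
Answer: -611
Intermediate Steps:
j - 338 = -273 - 338 = -611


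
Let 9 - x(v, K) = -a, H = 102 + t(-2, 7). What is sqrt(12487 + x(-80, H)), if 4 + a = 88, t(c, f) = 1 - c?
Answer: 2*sqrt(3145) ≈ 112.16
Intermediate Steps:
H = 105 (H = 102 + (1 - 1*(-2)) = 102 + (1 + 2) = 102 + 3 = 105)
a = 84 (a = -4 + 88 = 84)
x(v, K) = 93 (x(v, K) = 9 - (-1)*84 = 9 - 1*(-84) = 9 + 84 = 93)
sqrt(12487 + x(-80, H)) = sqrt(12487 + 93) = sqrt(12580) = 2*sqrt(3145)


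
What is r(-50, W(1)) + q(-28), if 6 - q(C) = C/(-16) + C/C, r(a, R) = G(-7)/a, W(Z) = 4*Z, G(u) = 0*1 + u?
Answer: 339/100 ≈ 3.3900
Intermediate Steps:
G(u) = u (G(u) = 0 + u = u)
r(a, R) = -7/a
q(C) = 5 + C/16 (q(C) = 6 - (C/(-16) + C/C) = 6 - (C*(-1/16) + 1) = 6 - (-C/16 + 1) = 6 - (1 - C/16) = 6 + (-1 + C/16) = 5 + C/16)
r(-50, W(1)) + q(-28) = -7/(-50) + (5 + (1/16)*(-28)) = -7*(-1/50) + (5 - 7/4) = 7/50 + 13/4 = 339/100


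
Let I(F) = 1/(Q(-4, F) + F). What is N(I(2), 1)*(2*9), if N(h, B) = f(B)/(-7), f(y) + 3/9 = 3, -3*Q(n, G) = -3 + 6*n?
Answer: -48/7 ≈ -6.8571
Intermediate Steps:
Q(n, G) = 1 - 2*n (Q(n, G) = -(-3 + 6*n)/3 = 1 - 2*n)
f(y) = 8/3 (f(y) = -⅓ + 3 = 8/3)
I(F) = 1/(9 + F) (I(F) = 1/((1 - 2*(-4)) + F) = 1/((1 + 8) + F) = 1/(9 + F))
N(h, B) = -8/21 (N(h, B) = (8/3)/(-7) = (8/3)*(-⅐) = -8/21)
N(I(2), 1)*(2*9) = -16*9/21 = -8/21*18 = -48/7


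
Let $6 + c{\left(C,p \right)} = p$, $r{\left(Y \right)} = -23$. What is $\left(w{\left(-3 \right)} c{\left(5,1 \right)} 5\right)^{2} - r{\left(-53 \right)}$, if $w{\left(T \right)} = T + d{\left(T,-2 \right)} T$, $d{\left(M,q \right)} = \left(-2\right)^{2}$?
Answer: $140648$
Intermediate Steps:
$d{\left(M,q \right)} = 4$
$c{\left(C,p \right)} = -6 + p$
$w{\left(T \right)} = 5 T$ ($w{\left(T \right)} = T + 4 T = 5 T$)
$\left(w{\left(-3 \right)} c{\left(5,1 \right)} 5\right)^{2} - r{\left(-53 \right)} = \left(5 \left(-3\right) \left(-6 + 1\right) 5\right)^{2} - -23 = \left(\left(-15\right) \left(-5\right) 5\right)^{2} + 23 = \left(75 \cdot 5\right)^{2} + 23 = 375^{2} + 23 = 140625 + 23 = 140648$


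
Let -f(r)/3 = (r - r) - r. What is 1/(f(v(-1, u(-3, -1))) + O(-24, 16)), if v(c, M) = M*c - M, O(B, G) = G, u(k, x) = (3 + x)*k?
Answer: 1/52 ≈ 0.019231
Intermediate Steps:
u(k, x) = k*(3 + x)
v(c, M) = -M + M*c
f(r) = 3*r (f(r) = -3*((r - r) - r) = -3*(0 - r) = -(-3)*r = 3*r)
1/(f(v(-1, u(-3, -1))) + O(-24, 16)) = 1/(3*((-3*(3 - 1))*(-1 - 1)) + 16) = 1/(3*(-3*2*(-2)) + 16) = 1/(3*(-6*(-2)) + 16) = 1/(3*12 + 16) = 1/(36 + 16) = 1/52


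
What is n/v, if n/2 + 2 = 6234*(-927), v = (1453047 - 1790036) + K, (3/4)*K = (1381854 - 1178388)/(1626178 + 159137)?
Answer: 20634385119600/601631245247 ≈ 34.297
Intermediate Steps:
K = 271288/1785315 (K = 4*((1381854 - 1178388)/(1626178 + 159137))/3 = 4*(203466/1785315)/3 = 4*(203466*(1/1785315))/3 = (4/3)*(67822/595105) = 271288/1785315 ≈ 0.15196)
v = -601631245247/1785315 (v = (1453047 - 1790036) + 271288/1785315 = -336989 + 271288/1785315 = -601631245247/1785315 ≈ -3.3699e+5)
n = -11557840 (n = -4 + 2*(6234*(-927)) = -4 + 2*(-5778918) = -4 - 11557836 = -11557840)
n/v = -11557840/(-601631245247/1785315) = -11557840*(-1785315/601631245247) = 20634385119600/601631245247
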